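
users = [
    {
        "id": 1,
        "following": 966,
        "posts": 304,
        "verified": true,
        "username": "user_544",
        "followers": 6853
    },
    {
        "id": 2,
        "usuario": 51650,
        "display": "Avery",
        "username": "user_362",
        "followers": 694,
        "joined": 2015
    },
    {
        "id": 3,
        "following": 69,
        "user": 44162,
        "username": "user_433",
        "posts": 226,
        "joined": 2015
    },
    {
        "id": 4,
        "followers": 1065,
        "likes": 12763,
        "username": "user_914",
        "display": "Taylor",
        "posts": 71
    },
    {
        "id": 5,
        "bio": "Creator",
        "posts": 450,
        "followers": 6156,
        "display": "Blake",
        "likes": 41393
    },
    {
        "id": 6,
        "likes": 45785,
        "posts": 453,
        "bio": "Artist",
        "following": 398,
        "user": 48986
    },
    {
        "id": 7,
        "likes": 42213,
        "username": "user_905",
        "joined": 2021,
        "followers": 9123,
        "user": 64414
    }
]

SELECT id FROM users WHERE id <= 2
[1, 2]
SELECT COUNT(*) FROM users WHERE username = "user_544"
1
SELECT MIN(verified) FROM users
True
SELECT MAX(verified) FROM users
True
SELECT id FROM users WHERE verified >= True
[1]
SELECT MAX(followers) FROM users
9123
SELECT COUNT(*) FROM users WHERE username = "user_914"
1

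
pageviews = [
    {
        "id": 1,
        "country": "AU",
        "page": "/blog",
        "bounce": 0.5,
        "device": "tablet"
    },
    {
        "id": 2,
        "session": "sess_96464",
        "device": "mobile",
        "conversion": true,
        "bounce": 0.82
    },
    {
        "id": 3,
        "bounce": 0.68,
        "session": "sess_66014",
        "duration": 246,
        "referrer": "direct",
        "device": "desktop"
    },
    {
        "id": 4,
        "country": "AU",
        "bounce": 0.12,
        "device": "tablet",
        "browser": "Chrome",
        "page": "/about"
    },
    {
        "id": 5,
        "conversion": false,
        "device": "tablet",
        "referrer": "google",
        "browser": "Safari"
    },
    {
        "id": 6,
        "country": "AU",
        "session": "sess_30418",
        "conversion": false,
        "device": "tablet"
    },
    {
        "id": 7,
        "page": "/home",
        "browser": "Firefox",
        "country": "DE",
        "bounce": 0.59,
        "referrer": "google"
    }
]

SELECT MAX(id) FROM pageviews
7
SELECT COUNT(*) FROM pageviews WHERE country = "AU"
3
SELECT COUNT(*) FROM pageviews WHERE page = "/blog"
1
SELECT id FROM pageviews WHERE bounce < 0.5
[4]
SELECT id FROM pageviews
[1, 2, 3, 4, 5, 6, 7]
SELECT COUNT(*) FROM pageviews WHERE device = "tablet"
4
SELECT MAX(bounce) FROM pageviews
0.82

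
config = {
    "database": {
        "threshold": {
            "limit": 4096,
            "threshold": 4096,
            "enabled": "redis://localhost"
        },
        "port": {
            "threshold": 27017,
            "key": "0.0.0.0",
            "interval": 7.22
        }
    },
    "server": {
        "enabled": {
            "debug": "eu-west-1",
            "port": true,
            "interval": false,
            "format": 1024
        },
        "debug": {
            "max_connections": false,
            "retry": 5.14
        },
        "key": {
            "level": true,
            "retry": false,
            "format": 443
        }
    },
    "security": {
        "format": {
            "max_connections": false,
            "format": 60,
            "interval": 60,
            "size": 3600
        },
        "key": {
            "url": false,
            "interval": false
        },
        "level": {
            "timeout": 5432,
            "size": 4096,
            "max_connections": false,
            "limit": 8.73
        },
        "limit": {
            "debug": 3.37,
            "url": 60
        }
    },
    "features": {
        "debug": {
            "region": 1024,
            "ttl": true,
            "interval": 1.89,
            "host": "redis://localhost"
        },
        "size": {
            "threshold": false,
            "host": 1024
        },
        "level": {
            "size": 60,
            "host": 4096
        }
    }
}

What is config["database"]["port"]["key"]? "0.0.0.0"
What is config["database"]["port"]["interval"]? 7.22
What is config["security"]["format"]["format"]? 60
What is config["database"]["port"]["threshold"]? 27017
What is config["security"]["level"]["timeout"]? 5432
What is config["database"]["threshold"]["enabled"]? "redis://localhost"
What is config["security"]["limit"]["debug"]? 3.37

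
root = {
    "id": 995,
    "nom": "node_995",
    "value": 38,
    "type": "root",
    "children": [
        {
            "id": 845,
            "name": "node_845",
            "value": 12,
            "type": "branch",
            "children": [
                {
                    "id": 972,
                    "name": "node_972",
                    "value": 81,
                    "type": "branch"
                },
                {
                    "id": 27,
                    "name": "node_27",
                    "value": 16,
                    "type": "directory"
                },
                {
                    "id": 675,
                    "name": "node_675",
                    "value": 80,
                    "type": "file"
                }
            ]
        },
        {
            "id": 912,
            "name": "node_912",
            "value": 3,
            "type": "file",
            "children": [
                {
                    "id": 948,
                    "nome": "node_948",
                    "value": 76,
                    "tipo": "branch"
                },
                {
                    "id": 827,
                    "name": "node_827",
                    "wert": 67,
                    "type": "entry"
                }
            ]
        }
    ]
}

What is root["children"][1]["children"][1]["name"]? "node_827"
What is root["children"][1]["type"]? "file"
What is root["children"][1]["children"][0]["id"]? 948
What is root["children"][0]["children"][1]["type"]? "directory"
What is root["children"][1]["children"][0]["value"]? 76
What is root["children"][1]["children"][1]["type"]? "entry"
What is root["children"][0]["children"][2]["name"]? "node_675"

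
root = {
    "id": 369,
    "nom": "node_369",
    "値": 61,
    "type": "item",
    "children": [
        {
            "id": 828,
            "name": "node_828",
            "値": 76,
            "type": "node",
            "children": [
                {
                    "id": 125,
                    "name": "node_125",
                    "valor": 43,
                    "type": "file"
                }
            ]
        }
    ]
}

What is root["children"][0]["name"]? "node_828"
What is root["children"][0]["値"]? 76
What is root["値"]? 61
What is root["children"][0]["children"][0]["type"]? "file"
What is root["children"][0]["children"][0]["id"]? 125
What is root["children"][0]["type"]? "node"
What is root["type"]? "item"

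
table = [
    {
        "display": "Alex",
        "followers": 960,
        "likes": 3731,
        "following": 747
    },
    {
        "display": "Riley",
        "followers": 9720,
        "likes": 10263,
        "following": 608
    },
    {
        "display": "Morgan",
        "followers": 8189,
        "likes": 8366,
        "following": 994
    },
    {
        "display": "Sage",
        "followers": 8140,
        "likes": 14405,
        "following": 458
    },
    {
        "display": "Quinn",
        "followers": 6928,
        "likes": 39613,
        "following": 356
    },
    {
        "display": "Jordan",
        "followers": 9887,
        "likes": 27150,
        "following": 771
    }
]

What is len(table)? 6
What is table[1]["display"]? "Riley"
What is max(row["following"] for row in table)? 994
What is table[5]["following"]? 771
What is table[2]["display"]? "Morgan"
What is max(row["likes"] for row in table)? 39613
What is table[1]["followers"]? 9720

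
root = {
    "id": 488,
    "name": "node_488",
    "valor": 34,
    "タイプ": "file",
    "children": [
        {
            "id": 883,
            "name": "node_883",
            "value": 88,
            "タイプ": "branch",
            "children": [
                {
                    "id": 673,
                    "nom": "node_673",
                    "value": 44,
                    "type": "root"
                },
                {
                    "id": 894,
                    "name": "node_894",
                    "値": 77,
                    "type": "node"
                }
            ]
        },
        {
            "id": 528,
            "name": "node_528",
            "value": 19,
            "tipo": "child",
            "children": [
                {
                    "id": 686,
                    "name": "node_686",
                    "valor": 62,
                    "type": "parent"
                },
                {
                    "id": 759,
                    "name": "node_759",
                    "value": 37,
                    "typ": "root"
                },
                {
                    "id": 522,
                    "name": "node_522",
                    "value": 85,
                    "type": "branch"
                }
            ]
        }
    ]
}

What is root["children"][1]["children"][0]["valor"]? 62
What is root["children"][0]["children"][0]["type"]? "root"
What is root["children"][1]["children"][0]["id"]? 686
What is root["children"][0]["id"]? 883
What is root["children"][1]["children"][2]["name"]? "node_522"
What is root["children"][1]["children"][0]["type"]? "parent"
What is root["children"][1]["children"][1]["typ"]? "root"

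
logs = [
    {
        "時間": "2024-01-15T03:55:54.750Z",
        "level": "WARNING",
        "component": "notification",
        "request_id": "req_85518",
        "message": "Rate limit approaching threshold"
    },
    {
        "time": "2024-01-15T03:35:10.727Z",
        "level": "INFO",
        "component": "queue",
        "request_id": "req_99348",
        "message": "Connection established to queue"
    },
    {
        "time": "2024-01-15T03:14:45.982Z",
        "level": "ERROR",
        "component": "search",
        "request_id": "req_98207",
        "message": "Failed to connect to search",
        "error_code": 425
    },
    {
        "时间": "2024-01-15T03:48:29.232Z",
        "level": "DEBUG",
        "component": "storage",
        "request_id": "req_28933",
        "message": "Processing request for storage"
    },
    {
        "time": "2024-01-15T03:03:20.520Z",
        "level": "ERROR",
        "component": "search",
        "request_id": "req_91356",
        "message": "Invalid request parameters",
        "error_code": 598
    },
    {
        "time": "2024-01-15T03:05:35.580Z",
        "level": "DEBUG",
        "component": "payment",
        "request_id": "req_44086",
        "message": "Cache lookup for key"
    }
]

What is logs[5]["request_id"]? "req_44086"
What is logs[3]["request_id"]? "req_28933"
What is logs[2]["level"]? "ERROR"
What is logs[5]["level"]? "DEBUG"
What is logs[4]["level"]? "ERROR"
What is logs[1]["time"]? "2024-01-15T03:35:10.727Z"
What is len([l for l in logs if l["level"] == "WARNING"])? 1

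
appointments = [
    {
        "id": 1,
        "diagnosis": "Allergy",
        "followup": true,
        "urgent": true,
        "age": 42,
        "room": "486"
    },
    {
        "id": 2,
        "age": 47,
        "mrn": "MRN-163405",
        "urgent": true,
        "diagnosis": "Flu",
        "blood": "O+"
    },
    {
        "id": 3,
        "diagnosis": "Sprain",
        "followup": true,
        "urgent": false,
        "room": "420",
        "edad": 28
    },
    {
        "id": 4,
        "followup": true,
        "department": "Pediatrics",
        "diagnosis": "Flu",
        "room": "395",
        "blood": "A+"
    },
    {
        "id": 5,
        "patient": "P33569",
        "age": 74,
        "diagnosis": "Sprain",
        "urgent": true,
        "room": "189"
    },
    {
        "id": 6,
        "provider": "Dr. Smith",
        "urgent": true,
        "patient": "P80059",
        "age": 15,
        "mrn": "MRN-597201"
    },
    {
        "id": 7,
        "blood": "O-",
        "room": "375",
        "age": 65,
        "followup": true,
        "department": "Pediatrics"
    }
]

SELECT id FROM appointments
[1, 2, 3, 4, 5, 6, 7]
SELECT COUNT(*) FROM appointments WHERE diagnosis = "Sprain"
2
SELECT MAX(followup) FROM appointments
True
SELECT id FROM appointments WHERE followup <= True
[1, 3, 4, 7]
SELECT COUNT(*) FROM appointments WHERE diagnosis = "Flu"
2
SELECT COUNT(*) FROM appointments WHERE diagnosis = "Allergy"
1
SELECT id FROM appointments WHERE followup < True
[]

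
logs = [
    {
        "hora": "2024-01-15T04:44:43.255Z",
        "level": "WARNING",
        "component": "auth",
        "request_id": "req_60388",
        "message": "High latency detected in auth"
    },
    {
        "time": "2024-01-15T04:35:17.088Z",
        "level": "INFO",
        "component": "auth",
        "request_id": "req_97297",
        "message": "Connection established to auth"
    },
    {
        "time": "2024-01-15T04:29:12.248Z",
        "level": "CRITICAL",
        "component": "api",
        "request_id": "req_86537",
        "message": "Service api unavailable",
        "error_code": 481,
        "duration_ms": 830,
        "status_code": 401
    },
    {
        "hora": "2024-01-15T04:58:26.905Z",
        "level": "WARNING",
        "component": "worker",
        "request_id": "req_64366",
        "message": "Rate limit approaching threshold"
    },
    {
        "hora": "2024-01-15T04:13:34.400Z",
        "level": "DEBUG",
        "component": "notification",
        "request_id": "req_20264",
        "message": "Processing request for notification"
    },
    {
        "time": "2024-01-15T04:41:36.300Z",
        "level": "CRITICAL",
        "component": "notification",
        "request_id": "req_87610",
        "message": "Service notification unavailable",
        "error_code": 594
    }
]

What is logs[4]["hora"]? "2024-01-15T04:13:34.400Z"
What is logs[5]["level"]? "CRITICAL"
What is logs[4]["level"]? "DEBUG"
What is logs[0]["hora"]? "2024-01-15T04:44:43.255Z"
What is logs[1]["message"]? "Connection established to auth"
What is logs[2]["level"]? "CRITICAL"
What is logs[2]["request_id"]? "req_86537"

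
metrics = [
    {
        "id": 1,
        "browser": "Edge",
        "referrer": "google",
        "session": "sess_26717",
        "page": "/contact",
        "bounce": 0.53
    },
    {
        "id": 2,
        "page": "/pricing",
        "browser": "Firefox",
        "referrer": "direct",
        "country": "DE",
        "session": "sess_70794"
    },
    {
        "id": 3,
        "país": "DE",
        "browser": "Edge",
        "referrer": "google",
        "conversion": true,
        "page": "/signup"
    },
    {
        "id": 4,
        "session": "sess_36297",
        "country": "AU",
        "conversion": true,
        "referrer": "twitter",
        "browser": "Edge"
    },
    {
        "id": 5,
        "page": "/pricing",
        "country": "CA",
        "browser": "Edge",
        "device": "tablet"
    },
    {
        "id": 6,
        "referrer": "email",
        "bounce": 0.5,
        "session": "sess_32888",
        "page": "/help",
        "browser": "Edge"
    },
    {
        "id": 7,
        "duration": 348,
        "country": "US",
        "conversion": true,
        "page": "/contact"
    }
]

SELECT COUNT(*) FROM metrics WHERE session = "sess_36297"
1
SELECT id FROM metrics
[1, 2, 3, 4, 5, 6, 7]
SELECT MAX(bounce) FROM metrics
0.53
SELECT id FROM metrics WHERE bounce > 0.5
[1]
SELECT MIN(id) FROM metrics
1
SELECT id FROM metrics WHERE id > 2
[3, 4, 5, 6, 7]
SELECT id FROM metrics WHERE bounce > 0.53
[]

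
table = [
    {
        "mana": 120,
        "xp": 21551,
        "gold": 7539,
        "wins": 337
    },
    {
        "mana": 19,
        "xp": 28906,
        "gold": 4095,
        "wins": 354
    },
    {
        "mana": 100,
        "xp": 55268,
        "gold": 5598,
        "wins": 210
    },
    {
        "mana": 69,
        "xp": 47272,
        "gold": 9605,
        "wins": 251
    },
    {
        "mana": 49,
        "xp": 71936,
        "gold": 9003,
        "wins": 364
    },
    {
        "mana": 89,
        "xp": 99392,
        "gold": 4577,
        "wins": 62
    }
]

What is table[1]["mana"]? 19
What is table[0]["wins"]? 337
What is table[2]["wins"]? 210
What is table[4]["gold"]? 9003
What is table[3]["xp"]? 47272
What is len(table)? 6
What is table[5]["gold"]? 4577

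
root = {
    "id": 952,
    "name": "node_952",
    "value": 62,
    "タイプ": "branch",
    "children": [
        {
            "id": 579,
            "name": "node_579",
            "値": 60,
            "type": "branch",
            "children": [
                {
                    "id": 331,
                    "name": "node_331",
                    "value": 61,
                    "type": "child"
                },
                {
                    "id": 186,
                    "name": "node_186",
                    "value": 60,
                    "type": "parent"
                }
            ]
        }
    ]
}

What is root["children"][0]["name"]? "node_579"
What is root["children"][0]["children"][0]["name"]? "node_331"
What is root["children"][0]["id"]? 579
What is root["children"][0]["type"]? "branch"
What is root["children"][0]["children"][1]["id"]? 186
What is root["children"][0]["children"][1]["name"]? "node_186"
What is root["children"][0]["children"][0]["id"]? 331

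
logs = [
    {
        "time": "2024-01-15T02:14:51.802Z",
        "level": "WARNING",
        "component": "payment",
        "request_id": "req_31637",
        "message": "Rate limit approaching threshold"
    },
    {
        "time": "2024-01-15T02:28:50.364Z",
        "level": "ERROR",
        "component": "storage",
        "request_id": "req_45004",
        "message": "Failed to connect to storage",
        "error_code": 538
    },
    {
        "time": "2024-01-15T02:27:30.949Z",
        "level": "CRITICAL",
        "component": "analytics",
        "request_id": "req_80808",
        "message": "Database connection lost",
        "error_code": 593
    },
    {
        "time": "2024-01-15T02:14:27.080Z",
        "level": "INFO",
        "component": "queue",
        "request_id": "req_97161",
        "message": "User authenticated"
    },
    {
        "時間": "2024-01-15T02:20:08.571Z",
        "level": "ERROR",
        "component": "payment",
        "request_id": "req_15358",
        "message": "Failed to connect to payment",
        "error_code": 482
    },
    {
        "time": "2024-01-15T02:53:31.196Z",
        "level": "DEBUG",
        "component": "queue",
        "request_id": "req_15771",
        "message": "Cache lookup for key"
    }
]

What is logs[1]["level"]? "ERROR"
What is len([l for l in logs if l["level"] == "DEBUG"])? 1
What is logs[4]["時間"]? "2024-01-15T02:20:08.571Z"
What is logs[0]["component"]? "payment"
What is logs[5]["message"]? "Cache lookup for key"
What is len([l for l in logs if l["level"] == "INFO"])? 1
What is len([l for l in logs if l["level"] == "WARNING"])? 1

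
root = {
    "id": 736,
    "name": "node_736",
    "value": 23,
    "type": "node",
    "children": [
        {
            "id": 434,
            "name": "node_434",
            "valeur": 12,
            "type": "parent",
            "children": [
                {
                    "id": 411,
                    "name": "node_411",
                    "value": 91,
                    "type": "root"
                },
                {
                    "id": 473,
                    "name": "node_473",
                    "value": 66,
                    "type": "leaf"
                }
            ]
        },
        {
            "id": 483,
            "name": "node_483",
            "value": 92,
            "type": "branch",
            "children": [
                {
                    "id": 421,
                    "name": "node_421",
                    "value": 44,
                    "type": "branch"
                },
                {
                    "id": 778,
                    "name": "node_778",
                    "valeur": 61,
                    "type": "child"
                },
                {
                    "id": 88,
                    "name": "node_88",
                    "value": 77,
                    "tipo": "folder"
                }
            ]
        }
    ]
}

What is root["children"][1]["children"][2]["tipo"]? "folder"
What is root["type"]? "node"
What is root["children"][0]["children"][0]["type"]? "root"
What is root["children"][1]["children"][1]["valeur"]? 61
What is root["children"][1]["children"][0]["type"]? "branch"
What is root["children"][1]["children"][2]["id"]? 88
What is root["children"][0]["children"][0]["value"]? 91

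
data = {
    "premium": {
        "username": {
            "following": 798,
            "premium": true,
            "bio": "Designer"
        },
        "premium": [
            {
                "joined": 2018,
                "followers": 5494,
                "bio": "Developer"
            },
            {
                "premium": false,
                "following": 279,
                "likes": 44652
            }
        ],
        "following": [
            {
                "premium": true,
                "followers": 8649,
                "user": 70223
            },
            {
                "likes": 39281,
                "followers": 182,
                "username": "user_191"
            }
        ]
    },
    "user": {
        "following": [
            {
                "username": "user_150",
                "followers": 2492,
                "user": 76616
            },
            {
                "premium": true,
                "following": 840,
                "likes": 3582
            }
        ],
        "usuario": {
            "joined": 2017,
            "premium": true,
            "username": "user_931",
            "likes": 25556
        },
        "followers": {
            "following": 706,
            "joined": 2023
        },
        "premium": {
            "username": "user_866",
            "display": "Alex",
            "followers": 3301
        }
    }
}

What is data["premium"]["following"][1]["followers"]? 182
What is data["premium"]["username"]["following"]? 798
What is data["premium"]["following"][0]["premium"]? True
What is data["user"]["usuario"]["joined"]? 2017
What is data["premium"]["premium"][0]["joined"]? 2018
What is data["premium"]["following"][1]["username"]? "user_191"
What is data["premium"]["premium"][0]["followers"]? 5494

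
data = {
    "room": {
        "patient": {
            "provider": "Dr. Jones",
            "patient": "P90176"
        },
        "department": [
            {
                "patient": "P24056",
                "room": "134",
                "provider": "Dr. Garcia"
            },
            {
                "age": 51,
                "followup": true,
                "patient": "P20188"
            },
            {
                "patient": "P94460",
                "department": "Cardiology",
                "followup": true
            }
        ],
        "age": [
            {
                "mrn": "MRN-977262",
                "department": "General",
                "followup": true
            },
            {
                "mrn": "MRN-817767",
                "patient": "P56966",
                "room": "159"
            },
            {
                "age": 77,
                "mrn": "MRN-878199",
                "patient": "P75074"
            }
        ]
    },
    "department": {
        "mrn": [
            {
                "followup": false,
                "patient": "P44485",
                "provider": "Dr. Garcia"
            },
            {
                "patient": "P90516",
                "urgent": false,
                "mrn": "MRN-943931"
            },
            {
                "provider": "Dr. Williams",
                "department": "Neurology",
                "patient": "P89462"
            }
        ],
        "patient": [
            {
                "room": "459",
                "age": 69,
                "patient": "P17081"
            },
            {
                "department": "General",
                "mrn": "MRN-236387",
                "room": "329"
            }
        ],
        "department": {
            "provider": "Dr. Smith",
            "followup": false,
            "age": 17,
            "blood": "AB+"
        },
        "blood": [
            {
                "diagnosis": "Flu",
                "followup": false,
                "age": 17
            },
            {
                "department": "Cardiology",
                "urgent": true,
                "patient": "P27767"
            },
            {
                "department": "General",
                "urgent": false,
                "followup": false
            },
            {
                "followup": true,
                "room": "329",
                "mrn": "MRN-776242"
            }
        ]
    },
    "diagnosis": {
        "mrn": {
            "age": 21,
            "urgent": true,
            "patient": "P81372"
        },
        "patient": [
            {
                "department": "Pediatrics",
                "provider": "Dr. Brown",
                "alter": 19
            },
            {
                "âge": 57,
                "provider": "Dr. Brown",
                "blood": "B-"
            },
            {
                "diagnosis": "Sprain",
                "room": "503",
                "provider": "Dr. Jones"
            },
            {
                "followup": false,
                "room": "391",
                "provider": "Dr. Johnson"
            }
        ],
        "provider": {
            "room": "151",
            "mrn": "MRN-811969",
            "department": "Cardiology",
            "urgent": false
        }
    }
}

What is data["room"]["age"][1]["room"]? "159"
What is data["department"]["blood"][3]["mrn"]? "MRN-776242"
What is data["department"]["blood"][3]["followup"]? True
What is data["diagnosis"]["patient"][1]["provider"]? "Dr. Brown"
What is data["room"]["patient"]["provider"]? "Dr. Jones"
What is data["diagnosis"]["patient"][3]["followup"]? False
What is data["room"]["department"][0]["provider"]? "Dr. Garcia"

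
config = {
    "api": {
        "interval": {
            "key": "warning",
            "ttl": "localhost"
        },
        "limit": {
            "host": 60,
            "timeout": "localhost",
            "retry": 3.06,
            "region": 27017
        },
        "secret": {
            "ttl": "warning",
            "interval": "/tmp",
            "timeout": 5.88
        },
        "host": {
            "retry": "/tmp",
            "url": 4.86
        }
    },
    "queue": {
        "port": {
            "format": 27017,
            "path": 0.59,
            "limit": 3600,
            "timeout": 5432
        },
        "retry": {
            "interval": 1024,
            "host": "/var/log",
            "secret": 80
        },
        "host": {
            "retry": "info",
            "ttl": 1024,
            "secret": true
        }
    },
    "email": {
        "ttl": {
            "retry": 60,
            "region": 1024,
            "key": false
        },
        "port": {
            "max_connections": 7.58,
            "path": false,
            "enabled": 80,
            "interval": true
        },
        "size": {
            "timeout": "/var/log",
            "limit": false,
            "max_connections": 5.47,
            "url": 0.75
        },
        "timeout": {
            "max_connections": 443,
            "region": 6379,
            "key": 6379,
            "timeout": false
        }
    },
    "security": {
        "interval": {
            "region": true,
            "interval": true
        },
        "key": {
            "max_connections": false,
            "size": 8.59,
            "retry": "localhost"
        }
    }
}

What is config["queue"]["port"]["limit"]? 3600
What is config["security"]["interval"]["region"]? True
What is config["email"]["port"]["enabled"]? 80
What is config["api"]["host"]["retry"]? "/tmp"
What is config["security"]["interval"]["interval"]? True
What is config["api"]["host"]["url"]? 4.86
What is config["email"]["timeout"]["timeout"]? False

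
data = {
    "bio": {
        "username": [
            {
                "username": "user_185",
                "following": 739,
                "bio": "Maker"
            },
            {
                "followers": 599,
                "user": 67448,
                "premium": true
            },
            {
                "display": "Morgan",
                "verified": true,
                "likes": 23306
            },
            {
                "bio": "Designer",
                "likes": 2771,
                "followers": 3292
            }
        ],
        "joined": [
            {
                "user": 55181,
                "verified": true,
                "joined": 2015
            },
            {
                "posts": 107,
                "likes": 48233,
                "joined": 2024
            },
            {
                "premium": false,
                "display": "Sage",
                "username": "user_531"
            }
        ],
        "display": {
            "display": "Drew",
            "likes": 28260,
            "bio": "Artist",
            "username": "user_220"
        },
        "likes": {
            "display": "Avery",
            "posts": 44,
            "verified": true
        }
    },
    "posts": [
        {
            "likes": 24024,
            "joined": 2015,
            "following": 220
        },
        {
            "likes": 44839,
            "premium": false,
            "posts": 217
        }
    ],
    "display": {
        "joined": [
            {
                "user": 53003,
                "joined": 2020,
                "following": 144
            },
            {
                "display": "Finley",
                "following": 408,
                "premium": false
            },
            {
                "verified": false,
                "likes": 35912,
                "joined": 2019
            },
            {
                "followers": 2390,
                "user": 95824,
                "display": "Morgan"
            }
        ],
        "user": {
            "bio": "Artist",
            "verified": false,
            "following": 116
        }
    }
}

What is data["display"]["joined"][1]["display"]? "Finley"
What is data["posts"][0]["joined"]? 2015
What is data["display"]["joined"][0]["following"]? 144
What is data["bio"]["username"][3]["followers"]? 3292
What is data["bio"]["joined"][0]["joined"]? 2015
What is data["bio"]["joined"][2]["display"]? "Sage"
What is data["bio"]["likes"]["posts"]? 44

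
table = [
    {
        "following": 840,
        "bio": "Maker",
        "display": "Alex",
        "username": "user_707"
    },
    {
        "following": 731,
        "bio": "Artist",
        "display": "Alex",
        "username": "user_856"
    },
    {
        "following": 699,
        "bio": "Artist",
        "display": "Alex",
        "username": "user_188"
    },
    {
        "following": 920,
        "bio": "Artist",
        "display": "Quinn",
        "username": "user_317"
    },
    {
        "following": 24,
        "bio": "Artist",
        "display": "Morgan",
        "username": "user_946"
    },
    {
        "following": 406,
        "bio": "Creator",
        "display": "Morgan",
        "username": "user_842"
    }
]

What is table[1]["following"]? 731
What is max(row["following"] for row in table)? 920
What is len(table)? 6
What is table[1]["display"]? "Alex"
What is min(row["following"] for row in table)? 24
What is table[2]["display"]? "Alex"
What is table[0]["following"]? 840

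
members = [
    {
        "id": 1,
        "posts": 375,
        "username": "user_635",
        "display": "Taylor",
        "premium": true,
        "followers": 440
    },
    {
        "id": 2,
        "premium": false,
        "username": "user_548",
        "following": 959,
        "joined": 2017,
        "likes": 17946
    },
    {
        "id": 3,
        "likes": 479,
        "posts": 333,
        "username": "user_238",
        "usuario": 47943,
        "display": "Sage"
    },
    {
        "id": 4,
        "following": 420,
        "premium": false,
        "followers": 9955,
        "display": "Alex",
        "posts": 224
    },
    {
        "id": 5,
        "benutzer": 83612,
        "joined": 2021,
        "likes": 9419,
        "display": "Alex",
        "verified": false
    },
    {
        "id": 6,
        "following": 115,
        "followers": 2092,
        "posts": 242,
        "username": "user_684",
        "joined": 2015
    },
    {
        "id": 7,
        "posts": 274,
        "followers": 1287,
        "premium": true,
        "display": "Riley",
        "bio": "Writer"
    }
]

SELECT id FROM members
[1, 2, 3, 4, 5, 6, 7]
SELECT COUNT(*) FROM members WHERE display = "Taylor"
1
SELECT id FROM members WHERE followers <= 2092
[1, 6, 7]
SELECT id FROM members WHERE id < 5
[1, 2, 3, 4]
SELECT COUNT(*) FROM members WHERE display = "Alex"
2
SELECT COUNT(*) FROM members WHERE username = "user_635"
1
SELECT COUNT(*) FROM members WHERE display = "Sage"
1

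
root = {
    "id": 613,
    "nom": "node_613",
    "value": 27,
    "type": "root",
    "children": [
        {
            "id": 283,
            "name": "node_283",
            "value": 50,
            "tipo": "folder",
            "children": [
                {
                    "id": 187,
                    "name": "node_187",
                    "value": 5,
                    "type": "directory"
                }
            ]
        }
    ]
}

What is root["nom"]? "node_613"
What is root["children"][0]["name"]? "node_283"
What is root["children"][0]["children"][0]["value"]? 5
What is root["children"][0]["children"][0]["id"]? 187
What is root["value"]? 27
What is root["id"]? 613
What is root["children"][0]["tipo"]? "folder"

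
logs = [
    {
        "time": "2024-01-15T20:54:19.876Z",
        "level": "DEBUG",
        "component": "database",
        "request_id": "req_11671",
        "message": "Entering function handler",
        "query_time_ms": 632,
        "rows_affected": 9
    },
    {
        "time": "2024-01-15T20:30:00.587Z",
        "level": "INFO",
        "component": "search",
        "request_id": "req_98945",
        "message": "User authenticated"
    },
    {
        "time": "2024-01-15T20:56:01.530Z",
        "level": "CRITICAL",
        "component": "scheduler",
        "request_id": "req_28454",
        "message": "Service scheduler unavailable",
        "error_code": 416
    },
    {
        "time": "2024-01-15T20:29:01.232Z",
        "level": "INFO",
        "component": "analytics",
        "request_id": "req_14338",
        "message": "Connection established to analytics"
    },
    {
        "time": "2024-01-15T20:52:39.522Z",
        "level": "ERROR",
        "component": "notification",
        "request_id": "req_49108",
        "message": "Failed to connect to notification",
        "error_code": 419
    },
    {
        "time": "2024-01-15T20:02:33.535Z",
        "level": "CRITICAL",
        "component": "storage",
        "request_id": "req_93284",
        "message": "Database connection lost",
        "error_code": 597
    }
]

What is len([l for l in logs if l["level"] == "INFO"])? 2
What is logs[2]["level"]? "CRITICAL"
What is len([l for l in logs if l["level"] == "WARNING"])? 0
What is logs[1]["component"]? "search"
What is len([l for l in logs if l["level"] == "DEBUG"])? 1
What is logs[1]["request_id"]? "req_98945"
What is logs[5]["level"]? "CRITICAL"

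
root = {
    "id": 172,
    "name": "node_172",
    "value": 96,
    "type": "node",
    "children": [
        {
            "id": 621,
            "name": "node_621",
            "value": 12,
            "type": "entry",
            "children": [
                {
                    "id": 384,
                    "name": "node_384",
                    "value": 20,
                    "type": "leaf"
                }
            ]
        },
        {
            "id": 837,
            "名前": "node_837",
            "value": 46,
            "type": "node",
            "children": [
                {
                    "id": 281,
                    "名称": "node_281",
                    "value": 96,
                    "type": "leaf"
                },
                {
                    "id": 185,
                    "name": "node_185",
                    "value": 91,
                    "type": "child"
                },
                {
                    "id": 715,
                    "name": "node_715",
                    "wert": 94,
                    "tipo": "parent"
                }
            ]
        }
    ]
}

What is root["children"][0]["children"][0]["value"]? 20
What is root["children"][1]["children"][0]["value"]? 96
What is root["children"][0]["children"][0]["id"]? 384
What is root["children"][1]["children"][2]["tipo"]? "parent"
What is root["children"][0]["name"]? "node_621"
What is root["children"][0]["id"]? 621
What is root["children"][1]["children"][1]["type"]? "child"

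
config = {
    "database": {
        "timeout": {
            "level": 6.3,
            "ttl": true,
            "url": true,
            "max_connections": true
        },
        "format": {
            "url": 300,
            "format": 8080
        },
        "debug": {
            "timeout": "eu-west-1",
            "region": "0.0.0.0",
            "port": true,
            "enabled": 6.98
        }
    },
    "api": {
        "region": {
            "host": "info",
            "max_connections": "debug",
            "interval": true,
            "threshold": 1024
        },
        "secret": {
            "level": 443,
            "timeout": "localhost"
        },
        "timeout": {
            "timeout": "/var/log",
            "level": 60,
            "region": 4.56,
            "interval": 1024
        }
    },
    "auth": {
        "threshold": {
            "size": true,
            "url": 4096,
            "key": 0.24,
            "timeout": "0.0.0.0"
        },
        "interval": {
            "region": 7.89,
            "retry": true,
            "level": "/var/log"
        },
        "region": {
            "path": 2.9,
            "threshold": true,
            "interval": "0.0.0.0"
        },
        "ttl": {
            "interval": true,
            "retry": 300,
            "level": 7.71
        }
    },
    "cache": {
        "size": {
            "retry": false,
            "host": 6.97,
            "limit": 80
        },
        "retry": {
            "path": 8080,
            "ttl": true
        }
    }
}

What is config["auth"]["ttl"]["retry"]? 300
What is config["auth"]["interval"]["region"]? 7.89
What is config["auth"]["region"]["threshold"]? True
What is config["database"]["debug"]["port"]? True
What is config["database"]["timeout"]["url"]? True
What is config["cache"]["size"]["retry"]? False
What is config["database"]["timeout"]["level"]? 6.3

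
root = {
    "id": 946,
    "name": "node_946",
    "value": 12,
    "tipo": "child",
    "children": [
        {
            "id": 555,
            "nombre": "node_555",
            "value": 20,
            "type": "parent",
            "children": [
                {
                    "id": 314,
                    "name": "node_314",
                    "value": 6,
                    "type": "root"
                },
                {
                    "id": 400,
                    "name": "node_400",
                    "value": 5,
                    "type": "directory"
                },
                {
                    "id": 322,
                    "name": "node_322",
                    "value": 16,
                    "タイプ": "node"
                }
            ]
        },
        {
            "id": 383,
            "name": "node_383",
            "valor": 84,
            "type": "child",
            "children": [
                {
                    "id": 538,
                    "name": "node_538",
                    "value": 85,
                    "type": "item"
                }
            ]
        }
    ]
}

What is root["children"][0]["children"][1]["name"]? "node_400"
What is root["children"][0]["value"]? 20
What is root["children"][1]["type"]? "child"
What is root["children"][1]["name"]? "node_383"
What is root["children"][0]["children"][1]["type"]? "directory"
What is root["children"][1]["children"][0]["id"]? 538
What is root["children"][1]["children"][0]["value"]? 85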